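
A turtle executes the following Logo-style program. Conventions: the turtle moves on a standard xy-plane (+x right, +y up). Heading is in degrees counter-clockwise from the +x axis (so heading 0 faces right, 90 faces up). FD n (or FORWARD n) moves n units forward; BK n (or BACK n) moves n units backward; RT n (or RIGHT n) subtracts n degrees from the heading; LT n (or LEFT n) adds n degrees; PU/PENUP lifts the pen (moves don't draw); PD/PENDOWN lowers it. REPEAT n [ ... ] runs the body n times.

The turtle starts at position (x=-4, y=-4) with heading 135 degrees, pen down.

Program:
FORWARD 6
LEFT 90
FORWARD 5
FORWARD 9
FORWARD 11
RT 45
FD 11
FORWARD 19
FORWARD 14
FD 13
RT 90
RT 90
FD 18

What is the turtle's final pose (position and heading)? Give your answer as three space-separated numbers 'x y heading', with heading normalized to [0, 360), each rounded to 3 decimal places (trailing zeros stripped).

Executing turtle program step by step:
Start: pos=(-4,-4), heading=135, pen down
FD 6: (-4,-4) -> (-8.243,0.243) [heading=135, draw]
LT 90: heading 135 -> 225
FD 5: (-8.243,0.243) -> (-11.778,-3.293) [heading=225, draw]
FD 9: (-11.778,-3.293) -> (-18.142,-9.657) [heading=225, draw]
FD 11: (-18.142,-9.657) -> (-25.92,-17.435) [heading=225, draw]
RT 45: heading 225 -> 180
FD 11: (-25.92,-17.435) -> (-36.92,-17.435) [heading=180, draw]
FD 19: (-36.92,-17.435) -> (-55.92,-17.435) [heading=180, draw]
FD 14: (-55.92,-17.435) -> (-69.92,-17.435) [heading=180, draw]
FD 13: (-69.92,-17.435) -> (-82.92,-17.435) [heading=180, draw]
RT 90: heading 180 -> 90
RT 90: heading 90 -> 0
FD 18: (-82.92,-17.435) -> (-64.92,-17.435) [heading=0, draw]
Final: pos=(-64.92,-17.435), heading=0, 9 segment(s) drawn

Answer: -64.92 -17.435 0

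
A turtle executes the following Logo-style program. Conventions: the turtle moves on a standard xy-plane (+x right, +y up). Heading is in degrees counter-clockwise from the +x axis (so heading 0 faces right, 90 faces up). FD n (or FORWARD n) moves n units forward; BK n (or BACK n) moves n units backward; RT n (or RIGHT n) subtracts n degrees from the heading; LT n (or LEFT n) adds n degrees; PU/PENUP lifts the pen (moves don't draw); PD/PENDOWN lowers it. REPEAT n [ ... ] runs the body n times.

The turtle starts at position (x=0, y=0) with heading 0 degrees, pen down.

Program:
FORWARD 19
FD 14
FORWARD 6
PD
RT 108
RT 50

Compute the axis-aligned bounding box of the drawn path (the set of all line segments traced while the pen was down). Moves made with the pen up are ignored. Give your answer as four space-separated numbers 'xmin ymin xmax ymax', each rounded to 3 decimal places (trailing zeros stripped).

Executing turtle program step by step:
Start: pos=(0,0), heading=0, pen down
FD 19: (0,0) -> (19,0) [heading=0, draw]
FD 14: (19,0) -> (33,0) [heading=0, draw]
FD 6: (33,0) -> (39,0) [heading=0, draw]
PD: pen down
RT 108: heading 0 -> 252
RT 50: heading 252 -> 202
Final: pos=(39,0), heading=202, 3 segment(s) drawn

Segment endpoints: x in {0, 19, 33, 39}, y in {0}
xmin=0, ymin=0, xmax=39, ymax=0

Answer: 0 0 39 0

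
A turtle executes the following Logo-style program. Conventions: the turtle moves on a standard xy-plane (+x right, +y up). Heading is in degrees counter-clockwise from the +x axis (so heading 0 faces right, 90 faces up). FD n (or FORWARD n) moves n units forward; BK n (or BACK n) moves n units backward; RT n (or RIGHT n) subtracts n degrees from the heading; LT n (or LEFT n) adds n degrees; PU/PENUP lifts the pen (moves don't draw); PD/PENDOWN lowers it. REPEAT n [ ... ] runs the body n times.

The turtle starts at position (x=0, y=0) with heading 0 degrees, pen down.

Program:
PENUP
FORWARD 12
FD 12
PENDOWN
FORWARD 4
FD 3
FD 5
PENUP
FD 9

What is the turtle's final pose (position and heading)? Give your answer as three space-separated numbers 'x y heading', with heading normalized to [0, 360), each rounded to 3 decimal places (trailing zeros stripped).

Executing turtle program step by step:
Start: pos=(0,0), heading=0, pen down
PU: pen up
FD 12: (0,0) -> (12,0) [heading=0, move]
FD 12: (12,0) -> (24,0) [heading=0, move]
PD: pen down
FD 4: (24,0) -> (28,0) [heading=0, draw]
FD 3: (28,0) -> (31,0) [heading=0, draw]
FD 5: (31,0) -> (36,0) [heading=0, draw]
PU: pen up
FD 9: (36,0) -> (45,0) [heading=0, move]
Final: pos=(45,0), heading=0, 3 segment(s) drawn

Answer: 45 0 0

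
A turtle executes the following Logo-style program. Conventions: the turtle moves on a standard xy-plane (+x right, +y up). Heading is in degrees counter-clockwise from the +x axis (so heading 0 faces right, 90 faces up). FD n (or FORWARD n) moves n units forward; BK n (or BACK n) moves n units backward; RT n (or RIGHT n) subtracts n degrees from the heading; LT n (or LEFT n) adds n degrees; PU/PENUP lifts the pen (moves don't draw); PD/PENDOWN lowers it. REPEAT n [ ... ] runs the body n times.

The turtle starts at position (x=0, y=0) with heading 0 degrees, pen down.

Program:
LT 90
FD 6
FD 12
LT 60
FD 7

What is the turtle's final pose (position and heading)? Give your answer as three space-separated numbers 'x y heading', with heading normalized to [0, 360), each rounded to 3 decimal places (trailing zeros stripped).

Executing turtle program step by step:
Start: pos=(0,0), heading=0, pen down
LT 90: heading 0 -> 90
FD 6: (0,0) -> (0,6) [heading=90, draw]
FD 12: (0,6) -> (0,18) [heading=90, draw]
LT 60: heading 90 -> 150
FD 7: (0,18) -> (-6.062,21.5) [heading=150, draw]
Final: pos=(-6.062,21.5), heading=150, 3 segment(s) drawn

Answer: -6.062 21.5 150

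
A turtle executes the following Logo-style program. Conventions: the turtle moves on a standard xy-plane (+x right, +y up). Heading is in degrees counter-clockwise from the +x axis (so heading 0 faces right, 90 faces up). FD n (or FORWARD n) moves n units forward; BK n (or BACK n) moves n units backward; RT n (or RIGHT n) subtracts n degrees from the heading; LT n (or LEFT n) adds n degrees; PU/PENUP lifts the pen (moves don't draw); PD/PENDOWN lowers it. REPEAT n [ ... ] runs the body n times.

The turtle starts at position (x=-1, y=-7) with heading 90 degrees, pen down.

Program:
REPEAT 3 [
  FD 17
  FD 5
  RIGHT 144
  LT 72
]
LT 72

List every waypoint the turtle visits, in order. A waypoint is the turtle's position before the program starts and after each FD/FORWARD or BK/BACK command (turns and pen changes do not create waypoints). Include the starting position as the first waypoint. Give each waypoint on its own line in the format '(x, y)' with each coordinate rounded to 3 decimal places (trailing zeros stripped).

Answer: (-1, -7)
(-1, 10)
(-1, 15)
(15.168, 20.253)
(19.923, 21.798)
(29.916, 8.045)
(32.855, 4)

Derivation:
Executing turtle program step by step:
Start: pos=(-1,-7), heading=90, pen down
REPEAT 3 [
  -- iteration 1/3 --
  FD 17: (-1,-7) -> (-1,10) [heading=90, draw]
  FD 5: (-1,10) -> (-1,15) [heading=90, draw]
  RT 144: heading 90 -> 306
  LT 72: heading 306 -> 18
  -- iteration 2/3 --
  FD 17: (-1,15) -> (15.168,20.253) [heading=18, draw]
  FD 5: (15.168,20.253) -> (19.923,21.798) [heading=18, draw]
  RT 144: heading 18 -> 234
  LT 72: heading 234 -> 306
  -- iteration 3/3 --
  FD 17: (19.923,21.798) -> (29.916,8.045) [heading=306, draw]
  FD 5: (29.916,8.045) -> (32.855,4) [heading=306, draw]
  RT 144: heading 306 -> 162
  LT 72: heading 162 -> 234
]
LT 72: heading 234 -> 306
Final: pos=(32.855,4), heading=306, 6 segment(s) drawn
Waypoints (7 total):
(-1, -7)
(-1, 10)
(-1, 15)
(15.168, 20.253)
(19.923, 21.798)
(29.916, 8.045)
(32.855, 4)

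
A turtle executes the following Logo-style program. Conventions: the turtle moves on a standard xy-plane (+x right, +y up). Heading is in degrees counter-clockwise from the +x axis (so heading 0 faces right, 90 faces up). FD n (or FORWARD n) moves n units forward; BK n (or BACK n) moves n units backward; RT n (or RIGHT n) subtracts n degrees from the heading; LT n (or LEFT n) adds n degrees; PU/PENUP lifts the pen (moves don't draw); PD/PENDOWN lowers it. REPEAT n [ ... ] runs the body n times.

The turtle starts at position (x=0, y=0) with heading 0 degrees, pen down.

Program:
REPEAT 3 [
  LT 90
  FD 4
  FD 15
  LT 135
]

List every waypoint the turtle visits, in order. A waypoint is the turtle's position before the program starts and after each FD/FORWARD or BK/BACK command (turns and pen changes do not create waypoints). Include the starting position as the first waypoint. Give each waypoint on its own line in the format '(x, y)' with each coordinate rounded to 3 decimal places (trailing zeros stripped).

Executing turtle program step by step:
Start: pos=(0,0), heading=0, pen down
REPEAT 3 [
  -- iteration 1/3 --
  LT 90: heading 0 -> 90
  FD 4: (0,0) -> (0,4) [heading=90, draw]
  FD 15: (0,4) -> (0,19) [heading=90, draw]
  LT 135: heading 90 -> 225
  -- iteration 2/3 --
  LT 90: heading 225 -> 315
  FD 4: (0,19) -> (2.828,16.172) [heading=315, draw]
  FD 15: (2.828,16.172) -> (13.435,5.565) [heading=315, draw]
  LT 135: heading 315 -> 90
  -- iteration 3/3 --
  LT 90: heading 90 -> 180
  FD 4: (13.435,5.565) -> (9.435,5.565) [heading=180, draw]
  FD 15: (9.435,5.565) -> (-5.565,5.565) [heading=180, draw]
  LT 135: heading 180 -> 315
]
Final: pos=(-5.565,5.565), heading=315, 6 segment(s) drawn
Waypoints (7 total):
(0, 0)
(0, 4)
(0, 19)
(2.828, 16.172)
(13.435, 5.565)
(9.435, 5.565)
(-5.565, 5.565)

Answer: (0, 0)
(0, 4)
(0, 19)
(2.828, 16.172)
(13.435, 5.565)
(9.435, 5.565)
(-5.565, 5.565)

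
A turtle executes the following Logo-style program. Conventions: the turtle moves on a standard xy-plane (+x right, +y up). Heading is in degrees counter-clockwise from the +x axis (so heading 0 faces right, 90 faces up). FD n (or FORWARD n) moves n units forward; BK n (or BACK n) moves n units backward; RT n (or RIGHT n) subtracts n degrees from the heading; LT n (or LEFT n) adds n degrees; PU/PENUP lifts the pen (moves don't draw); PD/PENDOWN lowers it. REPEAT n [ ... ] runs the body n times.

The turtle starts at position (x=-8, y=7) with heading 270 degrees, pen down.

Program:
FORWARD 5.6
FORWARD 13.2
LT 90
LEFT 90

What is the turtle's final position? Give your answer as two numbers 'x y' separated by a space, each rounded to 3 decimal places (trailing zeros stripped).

Executing turtle program step by step:
Start: pos=(-8,7), heading=270, pen down
FD 5.6: (-8,7) -> (-8,1.4) [heading=270, draw]
FD 13.2: (-8,1.4) -> (-8,-11.8) [heading=270, draw]
LT 90: heading 270 -> 0
LT 90: heading 0 -> 90
Final: pos=(-8,-11.8), heading=90, 2 segment(s) drawn

Answer: -8 -11.8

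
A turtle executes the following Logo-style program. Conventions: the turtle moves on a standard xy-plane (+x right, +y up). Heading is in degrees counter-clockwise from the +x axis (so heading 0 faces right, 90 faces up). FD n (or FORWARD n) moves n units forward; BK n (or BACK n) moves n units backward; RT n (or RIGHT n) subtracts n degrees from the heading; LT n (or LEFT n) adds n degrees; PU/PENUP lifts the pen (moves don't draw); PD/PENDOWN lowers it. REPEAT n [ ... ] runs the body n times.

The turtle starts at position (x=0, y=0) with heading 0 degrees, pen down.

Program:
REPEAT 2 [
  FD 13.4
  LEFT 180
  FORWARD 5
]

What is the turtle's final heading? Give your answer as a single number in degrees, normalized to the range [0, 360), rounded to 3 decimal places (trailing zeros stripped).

Executing turtle program step by step:
Start: pos=(0,0), heading=0, pen down
REPEAT 2 [
  -- iteration 1/2 --
  FD 13.4: (0,0) -> (13.4,0) [heading=0, draw]
  LT 180: heading 0 -> 180
  FD 5: (13.4,0) -> (8.4,0) [heading=180, draw]
  -- iteration 2/2 --
  FD 13.4: (8.4,0) -> (-5,0) [heading=180, draw]
  LT 180: heading 180 -> 0
  FD 5: (-5,0) -> (0,0) [heading=0, draw]
]
Final: pos=(0,0), heading=0, 4 segment(s) drawn

Answer: 0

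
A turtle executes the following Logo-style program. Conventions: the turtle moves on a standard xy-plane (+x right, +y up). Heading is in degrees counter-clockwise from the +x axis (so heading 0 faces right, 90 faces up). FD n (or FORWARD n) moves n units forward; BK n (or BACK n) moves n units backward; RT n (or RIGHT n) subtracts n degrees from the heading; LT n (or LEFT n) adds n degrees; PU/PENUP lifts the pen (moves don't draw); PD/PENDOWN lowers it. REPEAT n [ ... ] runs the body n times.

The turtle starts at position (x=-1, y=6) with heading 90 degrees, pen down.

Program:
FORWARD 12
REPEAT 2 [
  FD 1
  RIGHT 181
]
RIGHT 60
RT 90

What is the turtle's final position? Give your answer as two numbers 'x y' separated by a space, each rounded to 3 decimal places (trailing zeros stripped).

Executing turtle program step by step:
Start: pos=(-1,6), heading=90, pen down
FD 12: (-1,6) -> (-1,18) [heading=90, draw]
REPEAT 2 [
  -- iteration 1/2 --
  FD 1: (-1,18) -> (-1,19) [heading=90, draw]
  RT 181: heading 90 -> 269
  -- iteration 2/2 --
  FD 1: (-1,19) -> (-1.017,18) [heading=269, draw]
  RT 181: heading 269 -> 88
]
RT 60: heading 88 -> 28
RT 90: heading 28 -> 298
Final: pos=(-1.017,18), heading=298, 3 segment(s) drawn

Answer: -1.017 18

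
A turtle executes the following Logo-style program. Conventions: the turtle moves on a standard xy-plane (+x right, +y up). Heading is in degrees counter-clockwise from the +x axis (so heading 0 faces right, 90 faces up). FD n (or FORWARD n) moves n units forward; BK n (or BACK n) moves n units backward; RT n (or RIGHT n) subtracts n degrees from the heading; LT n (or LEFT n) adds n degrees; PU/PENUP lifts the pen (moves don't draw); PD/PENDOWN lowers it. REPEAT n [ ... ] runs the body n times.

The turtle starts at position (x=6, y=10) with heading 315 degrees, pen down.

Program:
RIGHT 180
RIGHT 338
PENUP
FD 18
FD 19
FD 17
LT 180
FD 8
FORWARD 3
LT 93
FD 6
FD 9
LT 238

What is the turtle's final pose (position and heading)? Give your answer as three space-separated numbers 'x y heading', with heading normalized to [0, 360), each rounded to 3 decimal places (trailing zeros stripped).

Answer: -28.451 40.897 308

Derivation:
Executing turtle program step by step:
Start: pos=(6,10), heading=315, pen down
RT 180: heading 315 -> 135
RT 338: heading 135 -> 157
PU: pen up
FD 18: (6,10) -> (-10.569,17.033) [heading=157, move]
FD 19: (-10.569,17.033) -> (-28.059,24.457) [heading=157, move]
FD 17: (-28.059,24.457) -> (-43.707,31.099) [heading=157, move]
LT 180: heading 157 -> 337
FD 8: (-43.707,31.099) -> (-36.343,27.974) [heading=337, move]
FD 3: (-36.343,27.974) -> (-33.582,26.801) [heading=337, move]
LT 93: heading 337 -> 70
FD 6: (-33.582,26.801) -> (-31.53,32.44) [heading=70, move]
FD 9: (-31.53,32.44) -> (-28.451,40.897) [heading=70, move]
LT 238: heading 70 -> 308
Final: pos=(-28.451,40.897), heading=308, 0 segment(s) drawn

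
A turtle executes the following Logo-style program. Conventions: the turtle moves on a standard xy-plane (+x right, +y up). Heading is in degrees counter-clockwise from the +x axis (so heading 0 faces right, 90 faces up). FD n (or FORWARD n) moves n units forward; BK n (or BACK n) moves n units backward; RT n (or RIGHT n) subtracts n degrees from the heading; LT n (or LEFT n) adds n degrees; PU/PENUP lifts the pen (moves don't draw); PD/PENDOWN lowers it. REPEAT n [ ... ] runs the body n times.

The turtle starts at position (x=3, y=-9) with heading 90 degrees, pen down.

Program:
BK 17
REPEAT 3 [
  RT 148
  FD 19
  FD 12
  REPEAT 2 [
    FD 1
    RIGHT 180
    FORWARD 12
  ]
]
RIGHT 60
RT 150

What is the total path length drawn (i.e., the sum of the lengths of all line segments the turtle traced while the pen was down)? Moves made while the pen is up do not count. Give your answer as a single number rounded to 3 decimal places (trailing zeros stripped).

Answer: 188

Derivation:
Executing turtle program step by step:
Start: pos=(3,-9), heading=90, pen down
BK 17: (3,-9) -> (3,-26) [heading=90, draw]
REPEAT 3 [
  -- iteration 1/3 --
  RT 148: heading 90 -> 302
  FD 19: (3,-26) -> (13.068,-42.113) [heading=302, draw]
  FD 12: (13.068,-42.113) -> (19.427,-52.289) [heading=302, draw]
  REPEAT 2 [
    -- iteration 1/2 --
    FD 1: (19.427,-52.289) -> (19.957,-53.138) [heading=302, draw]
    RT 180: heading 302 -> 122
    FD 12: (19.957,-53.138) -> (13.598,-42.961) [heading=122, draw]
    -- iteration 2/2 --
    FD 1: (13.598,-42.961) -> (13.068,-42.113) [heading=122, draw]
    RT 180: heading 122 -> 302
    FD 12: (13.068,-42.113) -> (19.427,-52.289) [heading=302, draw]
  ]
  -- iteration 2/3 --
  RT 148: heading 302 -> 154
  FD 19: (19.427,-52.289) -> (2.35,-43.96) [heading=154, draw]
  FD 12: (2.35,-43.96) -> (-8.435,-38.7) [heading=154, draw]
  REPEAT 2 [
    -- iteration 1/2 --
    FD 1: (-8.435,-38.7) -> (-9.334,-38.262) [heading=154, draw]
    RT 180: heading 154 -> 334
    FD 12: (-9.334,-38.262) -> (1.452,-43.522) [heading=334, draw]
    -- iteration 2/2 --
    FD 1: (1.452,-43.522) -> (2.35,-43.96) [heading=334, draw]
    RT 180: heading 334 -> 154
    FD 12: (2.35,-43.96) -> (-8.435,-38.7) [heading=154, draw]
  ]
  -- iteration 3/3 --
  RT 148: heading 154 -> 6
  FD 19: (-8.435,-38.7) -> (10.461,-36.714) [heading=6, draw]
  FD 12: (10.461,-36.714) -> (22.395,-35.46) [heading=6, draw]
  REPEAT 2 [
    -- iteration 1/2 --
    FD 1: (22.395,-35.46) -> (23.39,-35.355) [heading=6, draw]
    RT 180: heading 6 -> 186
    FD 12: (23.39,-35.355) -> (11.455,-36.609) [heading=186, draw]
    -- iteration 2/2 --
    FD 1: (11.455,-36.609) -> (10.461,-36.714) [heading=186, draw]
    RT 180: heading 186 -> 6
    FD 12: (10.461,-36.714) -> (22.395,-35.46) [heading=6, draw]
  ]
]
RT 60: heading 6 -> 306
RT 150: heading 306 -> 156
Final: pos=(22.395,-35.46), heading=156, 19 segment(s) drawn

Segment lengths:
  seg 1: (3,-9) -> (3,-26), length = 17
  seg 2: (3,-26) -> (13.068,-42.113), length = 19
  seg 3: (13.068,-42.113) -> (19.427,-52.289), length = 12
  seg 4: (19.427,-52.289) -> (19.957,-53.138), length = 1
  seg 5: (19.957,-53.138) -> (13.598,-42.961), length = 12
  seg 6: (13.598,-42.961) -> (13.068,-42.113), length = 1
  seg 7: (13.068,-42.113) -> (19.427,-52.289), length = 12
  seg 8: (19.427,-52.289) -> (2.35,-43.96), length = 19
  seg 9: (2.35,-43.96) -> (-8.435,-38.7), length = 12
  seg 10: (-8.435,-38.7) -> (-9.334,-38.262), length = 1
  seg 11: (-9.334,-38.262) -> (1.452,-43.522), length = 12
  seg 12: (1.452,-43.522) -> (2.35,-43.96), length = 1
  seg 13: (2.35,-43.96) -> (-8.435,-38.7), length = 12
  seg 14: (-8.435,-38.7) -> (10.461,-36.714), length = 19
  seg 15: (10.461,-36.714) -> (22.395,-35.46), length = 12
  seg 16: (22.395,-35.46) -> (23.39,-35.355), length = 1
  seg 17: (23.39,-35.355) -> (11.455,-36.609), length = 12
  seg 18: (11.455,-36.609) -> (10.461,-36.714), length = 1
  seg 19: (10.461,-36.714) -> (22.395,-35.46), length = 12
Total = 188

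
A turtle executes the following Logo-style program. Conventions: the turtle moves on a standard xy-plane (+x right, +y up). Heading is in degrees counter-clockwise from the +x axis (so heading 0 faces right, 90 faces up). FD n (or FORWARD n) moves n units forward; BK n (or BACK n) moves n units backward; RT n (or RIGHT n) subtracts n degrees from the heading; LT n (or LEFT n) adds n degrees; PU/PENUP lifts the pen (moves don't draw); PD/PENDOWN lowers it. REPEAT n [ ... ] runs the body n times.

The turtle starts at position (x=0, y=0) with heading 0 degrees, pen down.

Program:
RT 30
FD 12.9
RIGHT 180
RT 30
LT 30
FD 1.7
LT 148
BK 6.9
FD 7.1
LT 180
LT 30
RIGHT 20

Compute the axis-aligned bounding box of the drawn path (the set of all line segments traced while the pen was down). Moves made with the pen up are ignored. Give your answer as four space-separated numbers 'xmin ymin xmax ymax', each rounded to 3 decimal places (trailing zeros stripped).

Executing turtle program step by step:
Start: pos=(0,0), heading=0, pen down
RT 30: heading 0 -> 330
FD 12.9: (0,0) -> (11.172,-6.45) [heading=330, draw]
RT 180: heading 330 -> 150
RT 30: heading 150 -> 120
LT 30: heading 120 -> 150
FD 1.7: (11.172,-6.45) -> (9.699,-5.6) [heading=150, draw]
LT 148: heading 150 -> 298
BK 6.9: (9.699,-5.6) -> (6.46,0.492) [heading=298, draw]
FD 7.1: (6.46,0.492) -> (9.793,-5.777) [heading=298, draw]
LT 180: heading 298 -> 118
LT 30: heading 118 -> 148
RT 20: heading 148 -> 128
Final: pos=(9.793,-5.777), heading=128, 4 segment(s) drawn

Segment endpoints: x in {0, 6.46, 9.699, 9.793, 11.172}, y in {-6.45, -5.777, -5.6, 0, 0.492}
xmin=0, ymin=-6.45, xmax=11.172, ymax=0.492

Answer: 0 -6.45 11.172 0.492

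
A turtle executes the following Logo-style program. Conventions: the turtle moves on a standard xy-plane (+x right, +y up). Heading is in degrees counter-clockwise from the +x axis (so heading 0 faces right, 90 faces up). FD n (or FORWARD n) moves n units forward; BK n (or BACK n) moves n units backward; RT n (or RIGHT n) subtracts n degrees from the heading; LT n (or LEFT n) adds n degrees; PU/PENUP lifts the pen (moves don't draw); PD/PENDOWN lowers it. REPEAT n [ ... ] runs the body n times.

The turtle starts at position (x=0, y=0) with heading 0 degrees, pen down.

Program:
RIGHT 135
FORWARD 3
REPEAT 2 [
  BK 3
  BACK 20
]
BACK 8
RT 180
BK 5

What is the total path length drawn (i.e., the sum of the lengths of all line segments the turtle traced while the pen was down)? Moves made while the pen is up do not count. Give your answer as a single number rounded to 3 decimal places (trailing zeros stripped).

Executing turtle program step by step:
Start: pos=(0,0), heading=0, pen down
RT 135: heading 0 -> 225
FD 3: (0,0) -> (-2.121,-2.121) [heading=225, draw]
REPEAT 2 [
  -- iteration 1/2 --
  BK 3: (-2.121,-2.121) -> (0,0) [heading=225, draw]
  BK 20: (0,0) -> (14.142,14.142) [heading=225, draw]
  -- iteration 2/2 --
  BK 3: (14.142,14.142) -> (16.263,16.263) [heading=225, draw]
  BK 20: (16.263,16.263) -> (30.406,30.406) [heading=225, draw]
]
BK 8: (30.406,30.406) -> (36.062,36.062) [heading=225, draw]
RT 180: heading 225 -> 45
BK 5: (36.062,36.062) -> (32.527,32.527) [heading=45, draw]
Final: pos=(32.527,32.527), heading=45, 7 segment(s) drawn

Segment lengths:
  seg 1: (0,0) -> (-2.121,-2.121), length = 3
  seg 2: (-2.121,-2.121) -> (0,0), length = 3
  seg 3: (0,0) -> (14.142,14.142), length = 20
  seg 4: (14.142,14.142) -> (16.263,16.263), length = 3
  seg 5: (16.263,16.263) -> (30.406,30.406), length = 20
  seg 6: (30.406,30.406) -> (36.062,36.062), length = 8
  seg 7: (36.062,36.062) -> (32.527,32.527), length = 5
Total = 62

Answer: 62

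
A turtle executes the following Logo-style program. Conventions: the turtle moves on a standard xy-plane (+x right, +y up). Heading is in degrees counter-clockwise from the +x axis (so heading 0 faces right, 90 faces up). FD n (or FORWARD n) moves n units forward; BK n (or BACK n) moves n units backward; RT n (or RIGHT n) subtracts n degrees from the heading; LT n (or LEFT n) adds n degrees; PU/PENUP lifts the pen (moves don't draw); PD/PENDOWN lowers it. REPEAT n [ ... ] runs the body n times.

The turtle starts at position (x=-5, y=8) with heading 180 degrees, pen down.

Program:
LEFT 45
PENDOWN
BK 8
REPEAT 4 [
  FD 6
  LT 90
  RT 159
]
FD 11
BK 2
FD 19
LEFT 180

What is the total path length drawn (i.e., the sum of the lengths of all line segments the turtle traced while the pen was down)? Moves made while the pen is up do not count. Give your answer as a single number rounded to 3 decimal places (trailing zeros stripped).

Executing turtle program step by step:
Start: pos=(-5,8), heading=180, pen down
LT 45: heading 180 -> 225
PD: pen down
BK 8: (-5,8) -> (0.657,13.657) [heading=225, draw]
REPEAT 4 [
  -- iteration 1/4 --
  FD 6: (0.657,13.657) -> (-3.586,9.414) [heading=225, draw]
  LT 90: heading 225 -> 315
  RT 159: heading 315 -> 156
  -- iteration 2/4 --
  FD 6: (-3.586,9.414) -> (-9.067,11.855) [heading=156, draw]
  LT 90: heading 156 -> 246
  RT 159: heading 246 -> 87
  -- iteration 3/4 --
  FD 6: (-9.067,11.855) -> (-8.753,17.846) [heading=87, draw]
  LT 90: heading 87 -> 177
  RT 159: heading 177 -> 18
  -- iteration 4/4 --
  FD 6: (-8.753,17.846) -> (-3.047,19.701) [heading=18, draw]
  LT 90: heading 18 -> 108
  RT 159: heading 108 -> 309
]
FD 11: (-3.047,19.701) -> (3.876,11.152) [heading=309, draw]
BK 2: (3.876,11.152) -> (2.617,12.706) [heading=309, draw]
FD 19: (2.617,12.706) -> (14.574,-2.06) [heading=309, draw]
LT 180: heading 309 -> 129
Final: pos=(14.574,-2.06), heading=129, 8 segment(s) drawn

Segment lengths:
  seg 1: (-5,8) -> (0.657,13.657), length = 8
  seg 2: (0.657,13.657) -> (-3.586,9.414), length = 6
  seg 3: (-3.586,9.414) -> (-9.067,11.855), length = 6
  seg 4: (-9.067,11.855) -> (-8.753,17.846), length = 6
  seg 5: (-8.753,17.846) -> (-3.047,19.701), length = 6
  seg 6: (-3.047,19.701) -> (3.876,11.152), length = 11
  seg 7: (3.876,11.152) -> (2.617,12.706), length = 2
  seg 8: (2.617,12.706) -> (14.574,-2.06), length = 19
Total = 64

Answer: 64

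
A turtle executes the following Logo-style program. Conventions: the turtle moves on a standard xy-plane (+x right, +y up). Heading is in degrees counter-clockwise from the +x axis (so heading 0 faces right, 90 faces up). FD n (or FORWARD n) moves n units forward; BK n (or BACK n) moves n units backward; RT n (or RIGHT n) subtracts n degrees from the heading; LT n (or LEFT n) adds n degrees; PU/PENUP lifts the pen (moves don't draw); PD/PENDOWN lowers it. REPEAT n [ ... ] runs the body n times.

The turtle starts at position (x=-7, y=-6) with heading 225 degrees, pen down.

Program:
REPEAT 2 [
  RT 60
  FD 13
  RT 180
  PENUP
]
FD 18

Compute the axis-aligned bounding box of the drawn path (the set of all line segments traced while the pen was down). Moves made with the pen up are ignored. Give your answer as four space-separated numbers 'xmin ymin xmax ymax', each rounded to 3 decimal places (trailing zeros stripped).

Answer: -19.557 -6 -7 -2.635

Derivation:
Executing turtle program step by step:
Start: pos=(-7,-6), heading=225, pen down
REPEAT 2 [
  -- iteration 1/2 --
  RT 60: heading 225 -> 165
  FD 13: (-7,-6) -> (-19.557,-2.635) [heading=165, draw]
  RT 180: heading 165 -> 345
  PU: pen up
  -- iteration 2/2 --
  RT 60: heading 345 -> 285
  FD 13: (-19.557,-2.635) -> (-16.192,-15.192) [heading=285, move]
  RT 180: heading 285 -> 105
  PU: pen up
]
FD 18: (-16.192,-15.192) -> (-20.851,2.194) [heading=105, move]
Final: pos=(-20.851,2.194), heading=105, 1 segment(s) drawn

Segment endpoints: x in {-19.557, -7}, y in {-6, -2.635}
xmin=-19.557, ymin=-6, xmax=-7, ymax=-2.635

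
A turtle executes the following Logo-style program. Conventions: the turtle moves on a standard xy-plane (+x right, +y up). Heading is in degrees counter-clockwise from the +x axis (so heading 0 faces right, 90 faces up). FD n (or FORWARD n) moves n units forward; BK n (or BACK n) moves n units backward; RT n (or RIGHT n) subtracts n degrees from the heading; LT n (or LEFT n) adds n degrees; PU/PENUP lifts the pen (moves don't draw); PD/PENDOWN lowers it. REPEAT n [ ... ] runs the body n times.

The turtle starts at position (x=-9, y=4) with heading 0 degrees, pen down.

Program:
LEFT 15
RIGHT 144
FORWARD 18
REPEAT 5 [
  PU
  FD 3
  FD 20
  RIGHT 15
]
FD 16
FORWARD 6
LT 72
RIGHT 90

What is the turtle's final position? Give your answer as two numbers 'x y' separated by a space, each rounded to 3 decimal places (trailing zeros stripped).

Executing turtle program step by step:
Start: pos=(-9,4), heading=0, pen down
LT 15: heading 0 -> 15
RT 144: heading 15 -> 231
FD 18: (-9,4) -> (-20.328,-9.989) [heading=231, draw]
REPEAT 5 [
  -- iteration 1/5 --
  PU: pen up
  FD 3: (-20.328,-9.989) -> (-22.216,-12.32) [heading=231, move]
  FD 20: (-22.216,-12.32) -> (-34.802,-27.863) [heading=231, move]
  RT 15: heading 231 -> 216
  -- iteration 2/5 --
  PU: pen up
  FD 3: (-34.802,-27.863) -> (-37.229,-29.626) [heading=216, move]
  FD 20: (-37.229,-29.626) -> (-53.41,-41.382) [heading=216, move]
  RT 15: heading 216 -> 201
  -- iteration 3/5 --
  PU: pen up
  FD 3: (-53.41,-41.382) -> (-56.21,-42.457) [heading=201, move]
  FD 20: (-56.21,-42.457) -> (-74.882,-49.625) [heading=201, move]
  RT 15: heading 201 -> 186
  -- iteration 4/5 --
  PU: pen up
  FD 3: (-74.882,-49.625) -> (-77.865,-49.938) [heading=186, move]
  FD 20: (-77.865,-49.938) -> (-97.756,-52.029) [heading=186, move]
  RT 15: heading 186 -> 171
  -- iteration 5/5 --
  PU: pen up
  FD 3: (-97.756,-52.029) -> (-100.719,-51.559) [heading=171, move]
  FD 20: (-100.719,-51.559) -> (-120.473,-48.431) [heading=171, move]
  RT 15: heading 171 -> 156
]
FD 16: (-120.473,-48.431) -> (-135.089,-41.923) [heading=156, move]
FD 6: (-135.089,-41.923) -> (-140.571,-39.482) [heading=156, move]
LT 72: heading 156 -> 228
RT 90: heading 228 -> 138
Final: pos=(-140.571,-39.482), heading=138, 1 segment(s) drawn

Answer: -140.571 -39.482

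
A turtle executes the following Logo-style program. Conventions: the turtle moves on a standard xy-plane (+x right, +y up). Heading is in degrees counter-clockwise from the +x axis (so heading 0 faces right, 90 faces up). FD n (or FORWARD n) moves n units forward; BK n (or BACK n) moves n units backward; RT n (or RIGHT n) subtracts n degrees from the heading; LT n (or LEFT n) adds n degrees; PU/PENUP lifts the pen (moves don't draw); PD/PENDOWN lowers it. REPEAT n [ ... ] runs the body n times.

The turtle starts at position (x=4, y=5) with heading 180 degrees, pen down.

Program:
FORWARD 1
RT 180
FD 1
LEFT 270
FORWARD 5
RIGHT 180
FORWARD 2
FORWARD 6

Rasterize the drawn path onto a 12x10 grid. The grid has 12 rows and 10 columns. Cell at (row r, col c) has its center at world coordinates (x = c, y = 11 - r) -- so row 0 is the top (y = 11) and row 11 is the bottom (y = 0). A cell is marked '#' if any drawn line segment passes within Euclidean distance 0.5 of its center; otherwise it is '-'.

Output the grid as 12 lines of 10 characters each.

Answer: ----------
----------
----------
----#-----
----#-----
----#-----
---##-----
----#-----
----#-----
----#-----
----#-----
----#-----

Derivation:
Segment 0: (4,5) -> (3,5)
Segment 1: (3,5) -> (4,5)
Segment 2: (4,5) -> (4,0)
Segment 3: (4,0) -> (4,2)
Segment 4: (4,2) -> (4,8)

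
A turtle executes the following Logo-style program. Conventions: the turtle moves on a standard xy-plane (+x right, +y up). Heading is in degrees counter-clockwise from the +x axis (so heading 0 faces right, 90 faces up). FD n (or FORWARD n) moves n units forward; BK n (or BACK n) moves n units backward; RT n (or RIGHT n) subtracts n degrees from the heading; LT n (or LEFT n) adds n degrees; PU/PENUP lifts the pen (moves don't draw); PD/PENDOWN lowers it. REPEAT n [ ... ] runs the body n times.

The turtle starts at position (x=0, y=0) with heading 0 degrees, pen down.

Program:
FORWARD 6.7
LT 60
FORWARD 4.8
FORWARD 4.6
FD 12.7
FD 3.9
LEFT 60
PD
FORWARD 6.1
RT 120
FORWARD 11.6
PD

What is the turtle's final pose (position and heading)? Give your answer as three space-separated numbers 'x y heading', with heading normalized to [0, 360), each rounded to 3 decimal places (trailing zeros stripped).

Answer: 28.25 27.799 0

Derivation:
Executing turtle program step by step:
Start: pos=(0,0), heading=0, pen down
FD 6.7: (0,0) -> (6.7,0) [heading=0, draw]
LT 60: heading 0 -> 60
FD 4.8: (6.7,0) -> (9.1,4.157) [heading=60, draw]
FD 4.6: (9.1,4.157) -> (11.4,8.141) [heading=60, draw]
FD 12.7: (11.4,8.141) -> (17.75,19.139) [heading=60, draw]
FD 3.9: (17.75,19.139) -> (19.7,22.517) [heading=60, draw]
LT 60: heading 60 -> 120
PD: pen down
FD 6.1: (19.7,22.517) -> (16.65,27.799) [heading=120, draw]
RT 120: heading 120 -> 0
FD 11.6: (16.65,27.799) -> (28.25,27.799) [heading=0, draw]
PD: pen down
Final: pos=(28.25,27.799), heading=0, 7 segment(s) drawn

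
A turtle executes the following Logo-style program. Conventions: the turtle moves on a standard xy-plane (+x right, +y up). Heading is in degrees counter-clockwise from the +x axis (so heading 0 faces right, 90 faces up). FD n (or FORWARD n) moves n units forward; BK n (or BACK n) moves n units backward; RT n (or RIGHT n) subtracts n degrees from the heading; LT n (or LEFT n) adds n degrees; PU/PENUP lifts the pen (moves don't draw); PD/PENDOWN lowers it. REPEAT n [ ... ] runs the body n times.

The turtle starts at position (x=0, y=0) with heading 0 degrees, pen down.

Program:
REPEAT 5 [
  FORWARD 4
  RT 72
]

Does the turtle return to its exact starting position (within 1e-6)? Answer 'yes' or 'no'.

Answer: yes

Derivation:
Executing turtle program step by step:
Start: pos=(0,0), heading=0, pen down
REPEAT 5 [
  -- iteration 1/5 --
  FD 4: (0,0) -> (4,0) [heading=0, draw]
  RT 72: heading 0 -> 288
  -- iteration 2/5 --
  FD 4: (4,0) -> (5.236,-3.804) [heading=288, draw]
  RT 72: heading 288 -> 216
  -- iteration 3/5 --
  FD 4: (5.236,-3.804) -> (2,-6.155) [heading=216, draw]
  RT 72: heading 216 -> 144
  -- iteration 4/5 --
  FD 4: (2,-6.155) -> (-1.236,-3.804) [heading=144, draw]
  RT 72: heading 144 -> 72
  -- iteration 5/5 --
  FD 4: (-1.236,-3.804) -> (0,0) [heading=72, draw]
  RT 72: heading 72 -> 0
]
Final: pos=(0,0), heading=0, 5 segment(s) drawn

Start position: (0, 0)
Final position: (0, 0)
Distance = 0; < 1e-6 -> CLOSED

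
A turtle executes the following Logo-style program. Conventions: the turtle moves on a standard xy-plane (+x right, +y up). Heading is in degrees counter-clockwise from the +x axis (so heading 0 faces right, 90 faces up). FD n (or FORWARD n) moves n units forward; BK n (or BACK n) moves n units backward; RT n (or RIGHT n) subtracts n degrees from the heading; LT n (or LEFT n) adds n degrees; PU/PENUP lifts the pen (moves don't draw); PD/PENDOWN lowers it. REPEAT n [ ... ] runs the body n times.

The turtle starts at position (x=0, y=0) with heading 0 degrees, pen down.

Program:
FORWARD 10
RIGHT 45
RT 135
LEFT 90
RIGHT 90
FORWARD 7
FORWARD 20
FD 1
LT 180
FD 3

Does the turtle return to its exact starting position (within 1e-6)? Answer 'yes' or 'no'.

Answer: no

Derivation:
Executing turtle program step by step:
Start: pos=(0,0), heading=0, pen down
FD 10: (0,0) -> (10,0) [heading=0, draw]
RT 45: heading 0 -> 315
RT 135: heading 315 -> 180
LT 90: heading 180 -> 270
RT 90: heading 270 -> 180
FD 7: (10,0) -> (3,0) [heading=180, draw]
FD 20: (3,0) -> (-17,0) [heading=180, draw]
FD 1: (-17,0) -> (-18,0) [heading=180, draw]
LT 180: heading 180 -> 0
FD 3: (-18,0) -> (-15,0) [heading=0, draw]
Final: pos=(-15,0), heading=0, 5 segment(s) drawn

Start position: (0, 0)
Final position: (-15, 0)
Distance = 15; >= 1e-6 -> NOT closed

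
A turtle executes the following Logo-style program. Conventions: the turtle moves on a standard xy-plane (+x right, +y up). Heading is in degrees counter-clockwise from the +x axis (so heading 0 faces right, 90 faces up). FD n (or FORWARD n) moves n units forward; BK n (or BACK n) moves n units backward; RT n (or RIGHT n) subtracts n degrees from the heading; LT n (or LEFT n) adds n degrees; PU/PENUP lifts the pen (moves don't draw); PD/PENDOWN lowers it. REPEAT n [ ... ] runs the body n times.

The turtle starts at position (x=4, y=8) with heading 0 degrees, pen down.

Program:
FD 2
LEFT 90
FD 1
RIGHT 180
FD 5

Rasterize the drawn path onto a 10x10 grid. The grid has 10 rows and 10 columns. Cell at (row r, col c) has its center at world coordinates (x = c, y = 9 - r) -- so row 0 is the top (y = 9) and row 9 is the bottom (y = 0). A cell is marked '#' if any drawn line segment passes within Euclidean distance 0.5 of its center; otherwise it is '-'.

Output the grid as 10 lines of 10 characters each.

Segment 0: (4,8) -> (6,8)
Segment 1: (6,8) -> (6,9)
Segment 2: (6,9) -> (6,4)

Answer: ------#---
----###---
------#---
------#---
------#---
------#---
----------
----------
----------
----------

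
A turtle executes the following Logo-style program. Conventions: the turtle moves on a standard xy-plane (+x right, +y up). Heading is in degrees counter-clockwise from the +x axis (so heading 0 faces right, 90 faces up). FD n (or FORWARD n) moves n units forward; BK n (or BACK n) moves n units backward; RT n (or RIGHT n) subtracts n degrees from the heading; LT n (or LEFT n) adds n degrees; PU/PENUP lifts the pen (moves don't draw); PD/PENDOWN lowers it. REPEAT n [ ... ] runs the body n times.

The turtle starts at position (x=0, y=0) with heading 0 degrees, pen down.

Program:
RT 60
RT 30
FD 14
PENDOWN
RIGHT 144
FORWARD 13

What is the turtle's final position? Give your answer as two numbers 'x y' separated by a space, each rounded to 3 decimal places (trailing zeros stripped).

Answer: -7.641 -3.483

Derivation:
Executing turtle program step by step:
Start: pos=(0,0), heading=0, pen down
RT 60: heading 0 -> 300
RT 30: heading 300 -> 270
FD 14: (0,0) -> (0,-14) [heading=270, draw]
PD: pen down
RT 144: heading 270 -> 126
FD 13: (0,-14) -> (-7.641,-3.483) [heading=126, draw]
Final: pos=(-7.641,-3.483), heading=126, 2 segment(s) drawn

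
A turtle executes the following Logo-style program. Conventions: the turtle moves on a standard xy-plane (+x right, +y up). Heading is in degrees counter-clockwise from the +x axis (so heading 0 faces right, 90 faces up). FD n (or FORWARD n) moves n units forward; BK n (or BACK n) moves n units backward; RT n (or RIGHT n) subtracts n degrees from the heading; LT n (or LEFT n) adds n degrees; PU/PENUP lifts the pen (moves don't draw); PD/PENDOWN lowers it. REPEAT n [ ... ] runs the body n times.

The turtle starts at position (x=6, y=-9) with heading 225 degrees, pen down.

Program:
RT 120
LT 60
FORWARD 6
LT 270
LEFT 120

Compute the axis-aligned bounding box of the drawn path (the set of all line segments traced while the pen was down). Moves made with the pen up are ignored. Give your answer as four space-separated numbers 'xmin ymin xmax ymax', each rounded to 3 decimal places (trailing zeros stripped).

Answer: 0.204 -9 6 -7.447

Derivation:
Executing turtle program step by step:
Start: pos=(6,-9), heading=225, pen down
RT 120: heading 225 -> 105
LT 60: heading 105 -> 165
FD 6: (6,-9) -> (0.204,-7.447) [heading=165, draw]
LT 270: heading 165 -> 75
LT 120: heading 75 -> 195
Final: pos=(0.204,-7.447), heading=195, 1 segment(s) drawn

Segment endpoints: x in {0.204, 6}, y in {-9, -7.447}
xmin=0.204, ymin=-9, xmax=6, ymax=-7.447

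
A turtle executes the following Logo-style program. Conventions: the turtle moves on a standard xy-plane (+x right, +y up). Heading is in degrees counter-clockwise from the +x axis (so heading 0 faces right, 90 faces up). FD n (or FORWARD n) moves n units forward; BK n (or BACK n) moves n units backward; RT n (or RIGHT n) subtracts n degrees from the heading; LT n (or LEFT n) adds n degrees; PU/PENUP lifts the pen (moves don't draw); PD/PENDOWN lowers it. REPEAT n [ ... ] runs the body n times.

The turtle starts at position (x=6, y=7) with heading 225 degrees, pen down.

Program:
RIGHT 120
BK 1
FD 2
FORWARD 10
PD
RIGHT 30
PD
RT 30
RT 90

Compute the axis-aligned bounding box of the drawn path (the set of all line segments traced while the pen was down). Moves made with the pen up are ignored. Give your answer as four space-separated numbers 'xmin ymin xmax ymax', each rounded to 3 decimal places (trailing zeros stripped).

Executing turtle program step by step:
Start: pos=(6,7), heading=225, pen down
RT 120: heading 225 -> 105
BK 1: (6,7) -> (6.259,6.034) [heading=105, draw]
FD 2: (6.259,6.034) -> (5.741,7.966) [heading=105, draw]
FD 10: (5.741,7.966) -> (3.153,17.625) [heading=105, draw]
PD: pen down
RT 30: heading 105 -> 75
PD: pen down
RT 30: heading 75 -> 45
RT 90: heading 45 -> 315
Final: pos=(3.153,17.625), heading=315, 3 segment(s) drawn

Segment endpoints: x in {3.153, 5.741, 6, 6.259}, y in {6.034, 7, 7.966, 17.625}
xmin=3.153, ymin=6.034, xmax=6.259, ymax=17.625

Answer: 3.153 6.034 6.259 17.625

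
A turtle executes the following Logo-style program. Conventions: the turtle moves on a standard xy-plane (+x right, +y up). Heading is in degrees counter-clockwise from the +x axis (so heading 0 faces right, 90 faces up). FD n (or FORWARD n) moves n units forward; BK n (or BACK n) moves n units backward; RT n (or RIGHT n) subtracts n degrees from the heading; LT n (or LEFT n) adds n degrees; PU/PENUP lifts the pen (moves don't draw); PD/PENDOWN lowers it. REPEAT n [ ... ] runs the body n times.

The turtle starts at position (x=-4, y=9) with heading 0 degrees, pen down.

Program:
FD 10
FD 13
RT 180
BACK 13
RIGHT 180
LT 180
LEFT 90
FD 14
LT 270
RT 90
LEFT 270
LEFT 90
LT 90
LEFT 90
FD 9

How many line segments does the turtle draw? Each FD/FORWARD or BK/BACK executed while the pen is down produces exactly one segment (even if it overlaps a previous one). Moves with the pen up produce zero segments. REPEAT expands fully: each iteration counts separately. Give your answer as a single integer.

Answer: 5

Derivation:
Executing turtle program step by step:
Start: pos=(-4,9), heading=0, pen down
FD 10: (-4,9) -> (6,9) [heading=0, draw]
FD 13: (6,9) -> (19,9) [heading=0, draw]
RT 180: heading 0 -> 180
BK 13: (19,9) -> (32,9) [heading=180, draw]
RT 180: heading 180 -> 0
LT 180: heading 0 -> 180
LT 90: heading 180 -> 270
FD 14: (32,9) -> (32,-5) [heading=270, draw]
LT 270: heading 270 -> 180
RT 90: heading 180 -> 90
LT 270: heading 90 -> 0
LT 90: heading 0 -> 90
LT 90: heading 90 -> 180
LT 90: heading 180 -> 270
FD 9: (32,-5) -> (32,-14) [heading=270, draw]
Final: pos=(32,-14), heading=270, 5 segment(s) drawn
Segments drawn: 5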